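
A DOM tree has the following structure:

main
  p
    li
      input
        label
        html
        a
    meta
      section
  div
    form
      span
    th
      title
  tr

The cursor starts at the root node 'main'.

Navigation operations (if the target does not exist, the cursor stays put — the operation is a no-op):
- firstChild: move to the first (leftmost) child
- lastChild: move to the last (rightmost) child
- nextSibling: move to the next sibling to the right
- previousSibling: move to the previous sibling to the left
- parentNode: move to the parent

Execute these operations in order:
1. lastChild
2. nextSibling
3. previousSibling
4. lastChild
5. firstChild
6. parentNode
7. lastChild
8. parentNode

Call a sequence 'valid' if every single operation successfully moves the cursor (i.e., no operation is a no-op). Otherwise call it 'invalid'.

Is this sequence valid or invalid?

Answer: invalid

Derivation:
After 1 (lastChild): tr
After 2 (nextSibling): tr (no-op, stayed)
After 3 (previousSibling): div
After 4 (lastChild): th
After 5 (firstChild): title
After 6 (parentNode): th
After 7 (lastChild): title
After 8 (parentNode): th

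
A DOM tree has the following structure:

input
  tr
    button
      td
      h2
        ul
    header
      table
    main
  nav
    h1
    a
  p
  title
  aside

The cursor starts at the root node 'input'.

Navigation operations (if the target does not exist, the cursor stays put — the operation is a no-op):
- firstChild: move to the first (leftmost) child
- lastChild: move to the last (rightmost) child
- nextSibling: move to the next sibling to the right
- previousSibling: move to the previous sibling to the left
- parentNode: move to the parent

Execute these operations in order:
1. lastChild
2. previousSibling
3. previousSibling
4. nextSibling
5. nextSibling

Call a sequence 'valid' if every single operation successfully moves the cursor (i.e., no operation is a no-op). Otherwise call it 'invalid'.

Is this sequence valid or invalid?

After 1 (lastChild): aside
After 2 (previousSibling): title
After 3 (previousSibling): p
After 4 (nextSibling): title
After 5 (nextSibling): aside

Answer: valid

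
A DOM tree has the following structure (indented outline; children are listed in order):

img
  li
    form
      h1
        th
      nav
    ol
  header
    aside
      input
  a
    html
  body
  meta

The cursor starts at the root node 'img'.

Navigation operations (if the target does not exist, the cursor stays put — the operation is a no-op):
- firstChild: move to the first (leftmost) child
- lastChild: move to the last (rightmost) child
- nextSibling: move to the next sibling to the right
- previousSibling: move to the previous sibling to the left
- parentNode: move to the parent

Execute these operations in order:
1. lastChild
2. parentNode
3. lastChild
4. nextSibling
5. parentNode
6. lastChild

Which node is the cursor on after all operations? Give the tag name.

After 1 (lastChild): meta
After 2 (parentNode): img
After 3 (lastChild): meta
After 4 (nextSibling): meta (no-op, stayed)
After 5 (parentNode): img
After 6 (lastChild): meta

Answer: meta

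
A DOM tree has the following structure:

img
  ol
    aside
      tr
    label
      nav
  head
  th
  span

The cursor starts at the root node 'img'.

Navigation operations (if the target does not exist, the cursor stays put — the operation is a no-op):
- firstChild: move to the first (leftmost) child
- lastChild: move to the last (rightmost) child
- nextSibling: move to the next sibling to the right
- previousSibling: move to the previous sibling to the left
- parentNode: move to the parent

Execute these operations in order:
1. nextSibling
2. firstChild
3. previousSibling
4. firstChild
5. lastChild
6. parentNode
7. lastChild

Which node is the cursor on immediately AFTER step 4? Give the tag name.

Answer: aside

Derivation:
After 1 (nextSibling): img (no-op, stayed)
After 2 (firstChild): ol
After 3 (previousSibling): ol (no-op, stayed)
After 4 (firstChild): aside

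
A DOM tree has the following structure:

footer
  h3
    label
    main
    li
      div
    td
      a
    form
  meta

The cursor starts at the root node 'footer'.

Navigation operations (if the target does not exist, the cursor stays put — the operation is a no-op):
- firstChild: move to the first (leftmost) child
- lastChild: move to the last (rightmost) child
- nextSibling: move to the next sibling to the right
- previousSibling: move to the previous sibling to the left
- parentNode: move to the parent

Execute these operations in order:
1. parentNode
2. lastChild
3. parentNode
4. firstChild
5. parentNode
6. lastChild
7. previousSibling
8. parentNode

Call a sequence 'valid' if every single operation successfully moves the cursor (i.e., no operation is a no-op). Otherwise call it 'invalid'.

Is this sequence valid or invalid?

Answer: invalid

Derivation:
After 1 (parentNode): footer (no-op, stayed)
After 2 (lastChild): meta
After 3 (parentNode): footer
After 4 (firstChild): h3
After 5 (parentNode): footer
After 6 (lastChild): meta
After 7 (previousSibling): h3
After 8 (parentNode): footer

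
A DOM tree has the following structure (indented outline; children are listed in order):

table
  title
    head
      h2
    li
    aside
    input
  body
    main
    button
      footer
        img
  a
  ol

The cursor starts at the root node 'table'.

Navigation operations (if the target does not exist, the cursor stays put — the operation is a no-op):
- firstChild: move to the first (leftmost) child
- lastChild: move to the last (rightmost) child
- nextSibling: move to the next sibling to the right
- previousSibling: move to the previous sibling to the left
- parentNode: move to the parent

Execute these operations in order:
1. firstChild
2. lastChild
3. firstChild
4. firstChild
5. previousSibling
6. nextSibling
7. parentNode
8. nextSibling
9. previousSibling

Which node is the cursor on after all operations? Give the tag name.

After 1 (firstChild): title
After 2 (lastChild): input
After 3 (firstChild): input (no-op, stayed)
After 4 (firstChild): input (no-op, stayed)
After 5 (previousSibling): aside
After 6 (nextSibling): input
After 7 (parentNode): title
After 8 (nextSibling): body
After 9 (previousSibling): title

Answer: title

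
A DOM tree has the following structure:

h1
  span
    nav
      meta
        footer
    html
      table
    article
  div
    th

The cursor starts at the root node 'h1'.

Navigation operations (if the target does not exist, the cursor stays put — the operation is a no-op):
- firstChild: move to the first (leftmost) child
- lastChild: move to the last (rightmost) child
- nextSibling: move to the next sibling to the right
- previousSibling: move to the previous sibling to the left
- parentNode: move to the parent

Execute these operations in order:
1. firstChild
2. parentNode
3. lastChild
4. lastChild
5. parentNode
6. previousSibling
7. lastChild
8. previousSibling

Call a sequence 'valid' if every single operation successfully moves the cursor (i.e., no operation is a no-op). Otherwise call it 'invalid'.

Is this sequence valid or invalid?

After 1 (firstChild): span
After 2 (parentNode): h1
After 3 (lastChild): div
After 4 (lastChild): th
After 5 (parentNode): div
After 6 (previousSibling): span
After 7 (lastChild): article
After 8 (previousSibling): html

Answer: valid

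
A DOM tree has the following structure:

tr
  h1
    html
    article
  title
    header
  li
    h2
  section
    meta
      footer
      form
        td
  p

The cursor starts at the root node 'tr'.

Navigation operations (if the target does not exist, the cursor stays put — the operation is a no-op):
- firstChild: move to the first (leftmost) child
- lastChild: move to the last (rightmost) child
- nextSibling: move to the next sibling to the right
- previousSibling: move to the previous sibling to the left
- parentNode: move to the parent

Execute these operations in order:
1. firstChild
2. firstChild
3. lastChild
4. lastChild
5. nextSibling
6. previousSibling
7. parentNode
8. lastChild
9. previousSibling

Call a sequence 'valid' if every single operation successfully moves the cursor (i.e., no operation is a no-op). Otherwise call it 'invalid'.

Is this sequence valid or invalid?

Answer: invalid

Derivation:
After 1 (firstChild): h1
After 2 (firstChild): html
After 3 (lastChild): html (no-op, stayed)
After 4 (lastChild): html (no-op, stayed)
After 5 (nextSibling): article
After 6 (previousSibling): html
After 7 (parentNode): h1
After 8 (lastChild): article
After 9 (previousSibling): html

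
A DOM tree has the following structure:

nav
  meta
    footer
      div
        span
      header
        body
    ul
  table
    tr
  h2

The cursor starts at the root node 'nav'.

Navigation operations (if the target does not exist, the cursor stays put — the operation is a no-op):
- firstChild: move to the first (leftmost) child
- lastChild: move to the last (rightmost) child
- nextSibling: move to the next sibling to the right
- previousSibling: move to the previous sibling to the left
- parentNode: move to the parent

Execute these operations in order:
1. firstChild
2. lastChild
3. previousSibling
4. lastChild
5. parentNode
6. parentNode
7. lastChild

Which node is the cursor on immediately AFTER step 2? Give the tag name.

Answer: ul

Derivation:
After 1 (firstChild): meta
After 2 (lastChild): ul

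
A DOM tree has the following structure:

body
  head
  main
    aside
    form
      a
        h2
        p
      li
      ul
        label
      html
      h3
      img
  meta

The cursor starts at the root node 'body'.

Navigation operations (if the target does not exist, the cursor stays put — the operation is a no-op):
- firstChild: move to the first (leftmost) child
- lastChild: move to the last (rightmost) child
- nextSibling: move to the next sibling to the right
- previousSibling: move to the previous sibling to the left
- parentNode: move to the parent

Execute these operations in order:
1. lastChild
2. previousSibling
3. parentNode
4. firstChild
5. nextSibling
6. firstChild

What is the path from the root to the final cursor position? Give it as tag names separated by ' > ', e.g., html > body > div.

Answer: body > main > aside

Derivation:
After 1 (lastChild): meta
After 2 (previousSibling): main
After 3 (parentNode): body
After 4 (firstChild): head
After 5 (nextSibling): main
After 6 (firstChild): aside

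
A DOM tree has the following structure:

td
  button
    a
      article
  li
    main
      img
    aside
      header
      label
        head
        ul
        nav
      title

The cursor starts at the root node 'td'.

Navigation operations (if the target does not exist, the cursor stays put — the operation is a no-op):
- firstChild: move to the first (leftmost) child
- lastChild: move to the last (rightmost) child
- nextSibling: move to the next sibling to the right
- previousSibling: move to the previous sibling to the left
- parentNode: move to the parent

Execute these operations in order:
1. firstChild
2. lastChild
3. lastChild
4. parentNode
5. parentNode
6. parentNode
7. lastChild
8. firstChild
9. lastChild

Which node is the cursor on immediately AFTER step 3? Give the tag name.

Answer: article

Derivation:
After 1 (firstChild): button
After 2 (lastChild): a
After 3 (lastChild): article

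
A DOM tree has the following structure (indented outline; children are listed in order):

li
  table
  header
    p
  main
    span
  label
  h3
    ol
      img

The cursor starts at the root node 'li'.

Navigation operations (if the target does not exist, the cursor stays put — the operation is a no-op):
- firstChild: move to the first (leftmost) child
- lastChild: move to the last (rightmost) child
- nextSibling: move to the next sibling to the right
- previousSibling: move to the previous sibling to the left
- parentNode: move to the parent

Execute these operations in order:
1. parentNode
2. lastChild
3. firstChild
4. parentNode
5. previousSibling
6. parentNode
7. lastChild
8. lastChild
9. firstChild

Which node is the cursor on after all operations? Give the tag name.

Answer: img

Derivation:
After 1 (parentNode): li (no-op, stayed)
After 2 (lastChild): h3
After 3 (firstChild): ol
After 4 (parentNode): h3
After 5 (previousSibling): label
After 6 (parentNode): li
After 7 (lastChild): h3
After 8 (lastChild): ol
After 9 (firstChild): img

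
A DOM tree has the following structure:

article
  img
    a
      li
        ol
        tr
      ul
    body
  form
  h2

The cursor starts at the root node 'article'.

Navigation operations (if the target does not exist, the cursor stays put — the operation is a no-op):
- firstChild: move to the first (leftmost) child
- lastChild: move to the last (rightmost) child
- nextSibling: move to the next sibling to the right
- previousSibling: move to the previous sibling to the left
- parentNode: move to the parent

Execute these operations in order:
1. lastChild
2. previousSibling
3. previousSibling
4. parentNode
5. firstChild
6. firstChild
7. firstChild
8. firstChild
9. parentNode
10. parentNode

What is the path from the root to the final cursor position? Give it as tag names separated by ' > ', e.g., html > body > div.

After 1 (lastChild): h2
After 2 (previousSibling): form
After 3 (previousSibling): img
After 4 (parentNode): article
After 5 (firstChild): img
After 6 (firstChild): a
After 7 (firstChild): li
After 8 (firstChild): ol
After 9 (parentNode): li
After 10 (parentNode): a

Answer: article > img > a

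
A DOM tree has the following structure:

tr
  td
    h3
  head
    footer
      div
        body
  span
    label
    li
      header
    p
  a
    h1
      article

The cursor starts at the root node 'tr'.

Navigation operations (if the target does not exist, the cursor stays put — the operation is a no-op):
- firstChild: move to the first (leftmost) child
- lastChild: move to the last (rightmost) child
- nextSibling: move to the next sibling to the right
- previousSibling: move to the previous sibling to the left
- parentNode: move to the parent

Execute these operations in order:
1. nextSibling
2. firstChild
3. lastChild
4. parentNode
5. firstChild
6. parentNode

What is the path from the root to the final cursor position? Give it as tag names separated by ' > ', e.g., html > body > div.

After 1 (nextSibling): tr (no-op, stayed)
After 2 (firstChild): td
After 3 (lastChild): h3
After 4 (parentNode): td
After 5 (firstChild): h3
After 6 (parentNode): td

Answer: tr > td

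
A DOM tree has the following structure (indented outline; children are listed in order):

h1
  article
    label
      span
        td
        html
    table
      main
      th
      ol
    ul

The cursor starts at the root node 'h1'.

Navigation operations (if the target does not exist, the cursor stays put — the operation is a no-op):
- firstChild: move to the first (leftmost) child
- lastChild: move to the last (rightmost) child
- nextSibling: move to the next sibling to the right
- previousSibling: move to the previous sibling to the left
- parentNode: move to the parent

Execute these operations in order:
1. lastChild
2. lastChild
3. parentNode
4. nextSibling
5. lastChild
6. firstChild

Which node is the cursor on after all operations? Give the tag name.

Answer: ul

Derivation:
After 1 (lastChild): article
After 2 (lastChild): ul
After 3 (parentNode): article
After 4 (nextSibling): article (no-op, stayed)
After 5 (lastChild): ul
After 6 (firstChild): ul (no-op, stayed)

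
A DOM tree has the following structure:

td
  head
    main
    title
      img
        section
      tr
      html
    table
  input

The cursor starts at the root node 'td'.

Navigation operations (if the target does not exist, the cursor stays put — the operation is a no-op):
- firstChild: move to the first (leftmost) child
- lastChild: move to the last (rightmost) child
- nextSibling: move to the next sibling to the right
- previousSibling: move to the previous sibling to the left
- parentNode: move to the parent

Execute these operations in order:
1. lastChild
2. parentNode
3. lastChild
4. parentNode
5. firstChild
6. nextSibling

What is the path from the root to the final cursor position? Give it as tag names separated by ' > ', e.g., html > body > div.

After 1 (lastChild): input
After 2 (parentNode): td
After 3 (lastChild): input
After 4 (parentNode): td
After 5 (firstChild): head
After 6 (nextSibling): input

Answer: td > input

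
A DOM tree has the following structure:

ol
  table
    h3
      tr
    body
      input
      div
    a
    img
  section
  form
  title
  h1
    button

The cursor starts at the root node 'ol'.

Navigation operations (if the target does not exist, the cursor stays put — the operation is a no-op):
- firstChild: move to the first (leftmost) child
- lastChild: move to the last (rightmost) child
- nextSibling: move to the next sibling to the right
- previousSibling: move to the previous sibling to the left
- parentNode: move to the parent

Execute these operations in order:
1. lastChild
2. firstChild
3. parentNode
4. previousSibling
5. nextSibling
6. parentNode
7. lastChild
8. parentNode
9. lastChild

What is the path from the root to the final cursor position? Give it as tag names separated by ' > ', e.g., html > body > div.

Answer: ol > h1

Derivation:
After 1 (lastChild): h1
After 2 (firstChild): button
After 3 (parentNode): h1
After 4 (previousSibling): title
After 5 (nextSibling): h1
After 6 (parentNode): ol
After 7 (lastChild): h1
After 8 (parentNode): ol
After 9 (lastChild): h1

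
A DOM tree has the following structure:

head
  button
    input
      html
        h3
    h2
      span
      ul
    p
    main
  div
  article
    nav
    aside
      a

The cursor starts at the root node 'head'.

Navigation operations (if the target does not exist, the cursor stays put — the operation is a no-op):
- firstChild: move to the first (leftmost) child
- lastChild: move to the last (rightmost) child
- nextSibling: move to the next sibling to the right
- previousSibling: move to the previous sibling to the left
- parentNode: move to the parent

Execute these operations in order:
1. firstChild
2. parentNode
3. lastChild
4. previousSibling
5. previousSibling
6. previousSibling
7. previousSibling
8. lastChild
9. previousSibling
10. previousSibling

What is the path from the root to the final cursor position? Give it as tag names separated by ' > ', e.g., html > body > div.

Answer: head > button > h2

Derivation:
After 1 (firstChild): button
After 2 (parentNode): head
After 3 (lastChild): article
After 4 (previousSibling): div
After 5 (previousSibling): button
After 6 (previousSibling): button (no-op, stayed)
After 7 (previousSibling): button (no-op, stayed)
After 8 (lastChild): main
After 9 (previousSibling): p
After 10 (previousSibling): h2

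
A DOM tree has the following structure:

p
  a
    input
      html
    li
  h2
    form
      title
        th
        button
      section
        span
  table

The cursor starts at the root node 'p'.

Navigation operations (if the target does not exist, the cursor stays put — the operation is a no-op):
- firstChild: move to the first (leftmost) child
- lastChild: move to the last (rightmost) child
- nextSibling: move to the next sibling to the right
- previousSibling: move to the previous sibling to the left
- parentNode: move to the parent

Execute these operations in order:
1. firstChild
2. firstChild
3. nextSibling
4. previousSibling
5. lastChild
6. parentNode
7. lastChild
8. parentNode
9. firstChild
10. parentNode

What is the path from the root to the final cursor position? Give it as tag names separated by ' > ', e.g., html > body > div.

Answer: p > a > input

Derivation:
After 1 (firstChild): a
After 2 (firstChild): input
After 3 (nextSibling): li
After 4 (previousSibling): input
After 5 (lastChild): html
After 6 (parentNode): input
After 7 (lastChild): html
After 8 (parentNode): input
After 9 (firstChild): html
After 10 (parentNode): input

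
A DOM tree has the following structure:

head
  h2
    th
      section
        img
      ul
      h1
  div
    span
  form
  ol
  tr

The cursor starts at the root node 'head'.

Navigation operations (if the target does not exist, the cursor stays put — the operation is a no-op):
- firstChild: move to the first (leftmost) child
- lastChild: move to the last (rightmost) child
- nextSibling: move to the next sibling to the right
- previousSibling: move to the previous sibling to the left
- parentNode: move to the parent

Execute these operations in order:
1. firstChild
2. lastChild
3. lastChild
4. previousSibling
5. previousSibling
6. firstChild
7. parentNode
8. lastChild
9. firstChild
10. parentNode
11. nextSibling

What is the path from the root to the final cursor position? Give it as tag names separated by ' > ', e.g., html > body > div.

Answer: head > h2 > th > ul

Derivation:
After 1 (firstChild): h2
After 2 (lastChild): th
After 3 (lastChild): h1
After 4 (previousSibling): ul
After 5 (previousSibling): section
After 6 (firstChild): img
After 7 (parentNode): section
After 8 (lastChild): img
After 9 (firstChild): img (no-op, stayed)
After 10 (parentNode): section
After 11 (nextSibling): ul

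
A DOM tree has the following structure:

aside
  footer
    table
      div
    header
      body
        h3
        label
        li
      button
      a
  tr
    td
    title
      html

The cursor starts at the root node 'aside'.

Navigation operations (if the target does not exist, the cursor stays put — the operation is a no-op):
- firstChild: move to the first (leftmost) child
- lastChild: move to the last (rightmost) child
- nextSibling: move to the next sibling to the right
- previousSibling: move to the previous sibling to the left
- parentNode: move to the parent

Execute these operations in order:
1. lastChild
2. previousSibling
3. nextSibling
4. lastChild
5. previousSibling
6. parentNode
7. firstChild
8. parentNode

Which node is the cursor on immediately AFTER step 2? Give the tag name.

After 1 (lastChild): tr
After 2 (previousSibling): footer

Answer: footer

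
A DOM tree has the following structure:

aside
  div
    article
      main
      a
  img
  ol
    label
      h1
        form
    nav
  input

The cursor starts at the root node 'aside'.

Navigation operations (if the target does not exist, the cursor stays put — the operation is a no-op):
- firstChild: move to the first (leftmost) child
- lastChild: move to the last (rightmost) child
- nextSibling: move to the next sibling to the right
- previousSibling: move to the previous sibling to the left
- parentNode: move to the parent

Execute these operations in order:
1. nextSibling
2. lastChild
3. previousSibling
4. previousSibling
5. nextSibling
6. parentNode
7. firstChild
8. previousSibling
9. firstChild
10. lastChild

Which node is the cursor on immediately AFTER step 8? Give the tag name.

Answer: div

Derivation:
After 1 (nextSibling): aside (no-op, stayed)
After 2 (lastChild): input
After 3 (previousSibling): ol
After 4 (previousSibling): img
After 5 (nextSibling): ol
After 6 (parentNode): aside
After 7 (firstChild): div
After 8 (previousSibling): div (no-op, stayed)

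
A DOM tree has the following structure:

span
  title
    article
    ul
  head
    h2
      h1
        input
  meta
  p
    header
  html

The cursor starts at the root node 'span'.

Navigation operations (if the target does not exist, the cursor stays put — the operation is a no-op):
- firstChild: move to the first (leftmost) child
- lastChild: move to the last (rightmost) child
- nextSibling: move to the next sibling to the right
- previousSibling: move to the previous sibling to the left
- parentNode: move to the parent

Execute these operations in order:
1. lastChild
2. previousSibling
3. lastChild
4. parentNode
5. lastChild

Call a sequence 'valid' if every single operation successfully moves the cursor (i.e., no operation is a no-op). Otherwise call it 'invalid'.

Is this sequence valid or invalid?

Answer: valid

Derivation:
After 1 (lastChild): html
After 2 (previousSibling): p
After 3 (lastChild): header
After 4 (parentNode): p
After 5 (lastChild): header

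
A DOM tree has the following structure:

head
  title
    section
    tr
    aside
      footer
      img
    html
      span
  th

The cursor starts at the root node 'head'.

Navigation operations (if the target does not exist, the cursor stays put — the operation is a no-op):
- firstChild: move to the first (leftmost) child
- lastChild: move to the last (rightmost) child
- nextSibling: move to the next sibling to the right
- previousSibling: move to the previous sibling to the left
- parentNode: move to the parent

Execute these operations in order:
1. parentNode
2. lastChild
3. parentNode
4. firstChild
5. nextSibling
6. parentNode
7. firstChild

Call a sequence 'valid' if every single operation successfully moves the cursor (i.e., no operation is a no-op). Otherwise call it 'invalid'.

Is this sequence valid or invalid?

After 1 (parentNode): head (no-op, stayed)
After 2 (lastChild): th
After 3 (parentNode): head
After 4 (firstChild): title
After 5 (nextSibling): th
After 6 (parentNode): head
After 7 (firstChild): title

Answer: invalid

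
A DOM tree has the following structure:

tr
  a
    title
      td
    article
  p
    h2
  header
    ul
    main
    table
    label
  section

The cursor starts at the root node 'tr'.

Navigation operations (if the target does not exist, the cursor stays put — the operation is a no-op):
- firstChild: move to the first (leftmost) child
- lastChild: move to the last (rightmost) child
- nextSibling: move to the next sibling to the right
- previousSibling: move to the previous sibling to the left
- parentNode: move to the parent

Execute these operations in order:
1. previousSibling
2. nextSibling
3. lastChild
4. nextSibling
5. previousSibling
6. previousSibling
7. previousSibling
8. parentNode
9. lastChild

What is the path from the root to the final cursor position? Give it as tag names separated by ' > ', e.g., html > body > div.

After 1 (previousSibling): tr (no-op, stayed)
After 2 (nextSibling): tr (no-op, stayed)
After 3 (lastChild): section
After 4 (nextSibling): section (no-op, stayed)
After 5 (previousSibling): header
After 6 (previousSibling): p
After 7 (previousSibling): a
After 8 (parentNode): tr
After 9 (lastChild): section

Answer: tr > section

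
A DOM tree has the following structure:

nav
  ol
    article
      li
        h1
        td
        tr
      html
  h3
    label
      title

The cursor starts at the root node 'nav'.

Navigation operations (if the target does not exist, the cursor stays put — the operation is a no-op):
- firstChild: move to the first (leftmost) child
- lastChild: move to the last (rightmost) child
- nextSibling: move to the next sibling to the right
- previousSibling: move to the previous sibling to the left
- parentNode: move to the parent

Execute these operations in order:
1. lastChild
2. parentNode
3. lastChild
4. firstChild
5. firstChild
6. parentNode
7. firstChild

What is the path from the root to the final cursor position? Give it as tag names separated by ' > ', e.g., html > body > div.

After 1 (lastChild): h3
After 2 (parentNode): nav
After 3 (lastChild): h3
After 4 (firstChild): label
After 5 (firstChild): title
After 6 (parentNode): label
After 7 (firstChild): title

Answer: nav > h3 > label > title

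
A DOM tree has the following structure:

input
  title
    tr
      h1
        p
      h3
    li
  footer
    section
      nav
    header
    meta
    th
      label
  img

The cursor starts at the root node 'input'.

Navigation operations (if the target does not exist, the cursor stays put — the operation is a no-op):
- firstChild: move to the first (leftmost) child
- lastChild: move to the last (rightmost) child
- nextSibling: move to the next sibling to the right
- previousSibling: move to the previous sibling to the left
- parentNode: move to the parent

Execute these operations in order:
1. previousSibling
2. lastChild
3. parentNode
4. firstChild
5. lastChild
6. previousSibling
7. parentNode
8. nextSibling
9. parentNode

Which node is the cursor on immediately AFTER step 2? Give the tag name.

After 1 (previousSibling): input (no-op, stayed)
After 2 (lastChild): img

Answer: img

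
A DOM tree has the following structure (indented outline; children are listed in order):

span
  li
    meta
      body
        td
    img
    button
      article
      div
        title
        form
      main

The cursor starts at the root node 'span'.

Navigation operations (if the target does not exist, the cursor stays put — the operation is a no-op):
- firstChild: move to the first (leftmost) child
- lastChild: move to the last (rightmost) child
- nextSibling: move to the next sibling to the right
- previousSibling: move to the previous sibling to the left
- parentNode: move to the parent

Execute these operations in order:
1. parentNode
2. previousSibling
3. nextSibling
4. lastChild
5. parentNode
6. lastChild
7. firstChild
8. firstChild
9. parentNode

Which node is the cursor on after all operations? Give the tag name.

After 1 (parentNode): span (no-op, stayed)
After 2 (previousSibling): span (no-op, stayed)
After 3 (nextSibling): span (no-op, stayed)
After 4 (lastChild): li
After 5 (parentNode): span
After 6 (lastChild): li
After 7 (firstChild): meta
After 8 (firstChild): body
After 9 (parentNode): meta

Answer: meta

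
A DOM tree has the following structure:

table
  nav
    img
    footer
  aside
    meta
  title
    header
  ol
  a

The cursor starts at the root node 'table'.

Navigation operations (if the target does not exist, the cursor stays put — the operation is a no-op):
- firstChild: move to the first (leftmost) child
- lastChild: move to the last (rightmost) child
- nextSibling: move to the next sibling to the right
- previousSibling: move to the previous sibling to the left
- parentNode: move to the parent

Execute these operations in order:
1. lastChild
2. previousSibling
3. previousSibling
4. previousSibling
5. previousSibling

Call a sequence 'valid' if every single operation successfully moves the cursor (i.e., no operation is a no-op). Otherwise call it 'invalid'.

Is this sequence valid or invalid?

Answer: valid

Derivation:
After 1 (lastChild): a
After 2 (previousSibling): ol
After 3 (previousSibling): title
After 4 (previousSibling): aside
After 5 (previousSibling): nav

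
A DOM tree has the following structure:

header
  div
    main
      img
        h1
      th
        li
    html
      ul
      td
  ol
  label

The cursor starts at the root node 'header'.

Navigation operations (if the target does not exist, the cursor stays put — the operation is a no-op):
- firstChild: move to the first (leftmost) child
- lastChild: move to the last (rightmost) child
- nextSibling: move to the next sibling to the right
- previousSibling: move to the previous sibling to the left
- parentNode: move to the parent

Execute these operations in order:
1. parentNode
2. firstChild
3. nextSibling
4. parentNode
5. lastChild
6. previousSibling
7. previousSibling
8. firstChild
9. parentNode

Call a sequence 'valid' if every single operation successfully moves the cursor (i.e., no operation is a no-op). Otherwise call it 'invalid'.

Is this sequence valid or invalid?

Answer: invalid

Derivation:
After 1 (parentNode): header (no-op, stayed)
After 2 (firstChild): div
After 3 (nextSibling): ol
After 4 (parentNode): header
After 5 (lastChild): label
After 6 (previousSibling): ol
After 7 (previousSibling): div
After 8 (firstChild): main
After 9 (parentNode): div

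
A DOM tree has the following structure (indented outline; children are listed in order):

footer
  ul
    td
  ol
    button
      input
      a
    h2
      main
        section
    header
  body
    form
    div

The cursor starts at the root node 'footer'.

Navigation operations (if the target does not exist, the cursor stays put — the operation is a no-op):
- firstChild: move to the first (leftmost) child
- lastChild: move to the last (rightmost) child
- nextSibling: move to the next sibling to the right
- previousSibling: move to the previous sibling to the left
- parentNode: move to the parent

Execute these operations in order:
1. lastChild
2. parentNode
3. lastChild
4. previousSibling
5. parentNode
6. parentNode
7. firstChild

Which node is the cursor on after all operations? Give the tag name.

Answer: ul

Derivation:
After 1 (lastChild): body
After 2 (parentNode): footer
After 3 (lastChild): body
After 4 (previousSibling): ol
After 5 (parentNode): footer
After 6 (parentNode): footer (no-op, stayed)
After 7 (firstChild): ul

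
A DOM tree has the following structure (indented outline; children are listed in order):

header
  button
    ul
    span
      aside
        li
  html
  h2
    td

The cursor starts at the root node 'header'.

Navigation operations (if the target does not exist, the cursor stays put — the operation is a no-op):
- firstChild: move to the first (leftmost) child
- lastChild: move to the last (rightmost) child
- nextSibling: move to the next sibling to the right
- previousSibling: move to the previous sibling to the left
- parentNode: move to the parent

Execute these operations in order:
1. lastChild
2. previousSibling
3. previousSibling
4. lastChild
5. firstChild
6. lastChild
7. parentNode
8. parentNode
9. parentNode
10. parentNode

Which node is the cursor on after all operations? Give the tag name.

After 1 (lastChild): h2
After 2 (previousSibling): html
After 3 (previousSibling): button
After 4 (lastChild): span
After 5 (firstChild): aside
After 6 (lastChild): li
After 7 (parentNode): aside
After 8 (parentNode): span
After 9 (parentNode): button
After 10 (parentNode): header

Answer: header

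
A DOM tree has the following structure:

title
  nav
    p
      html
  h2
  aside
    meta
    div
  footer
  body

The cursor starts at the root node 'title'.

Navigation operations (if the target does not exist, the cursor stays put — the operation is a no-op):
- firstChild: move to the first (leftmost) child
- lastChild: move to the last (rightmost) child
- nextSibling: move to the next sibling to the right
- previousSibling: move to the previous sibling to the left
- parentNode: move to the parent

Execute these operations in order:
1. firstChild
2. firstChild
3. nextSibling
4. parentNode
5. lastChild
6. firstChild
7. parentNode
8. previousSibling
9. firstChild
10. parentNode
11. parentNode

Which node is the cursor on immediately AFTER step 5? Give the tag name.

After 1 (firstChild): nav
After 2 (firstChild): p
After 3 (nextSibling): p (no-op, stayed)
After 4 (parentNode): nav
After 5 (lastChild): p

Answer: p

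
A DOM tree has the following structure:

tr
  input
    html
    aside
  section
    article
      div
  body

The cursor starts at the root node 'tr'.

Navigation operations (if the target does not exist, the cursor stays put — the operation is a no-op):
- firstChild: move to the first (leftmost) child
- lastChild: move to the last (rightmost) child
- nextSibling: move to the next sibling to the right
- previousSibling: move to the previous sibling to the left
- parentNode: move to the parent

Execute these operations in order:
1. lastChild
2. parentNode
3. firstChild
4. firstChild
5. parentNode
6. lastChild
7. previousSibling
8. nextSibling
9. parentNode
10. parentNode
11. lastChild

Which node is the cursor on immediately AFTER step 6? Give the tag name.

Answer: aside

Derivation:
After 1 (lastChild): body
After 2 (parentNode): tr
After 3 (firstChild): input
After 4 (firstChild): html
After 5 (parentNode): input
After 6 (lastChild): aside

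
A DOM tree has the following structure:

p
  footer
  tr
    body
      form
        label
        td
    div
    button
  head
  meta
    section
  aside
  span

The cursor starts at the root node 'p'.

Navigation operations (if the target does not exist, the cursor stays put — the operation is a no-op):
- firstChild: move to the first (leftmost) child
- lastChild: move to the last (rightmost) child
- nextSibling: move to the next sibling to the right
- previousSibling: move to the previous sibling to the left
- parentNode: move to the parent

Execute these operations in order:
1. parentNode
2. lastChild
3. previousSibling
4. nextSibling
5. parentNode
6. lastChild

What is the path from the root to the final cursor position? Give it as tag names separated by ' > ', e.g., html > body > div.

Answer: p > span

Derivation:
After 1 (parentNode): p (no-op, stayed)
After 2 (lastChild): span
After 3 (previousSibling): aside
After 4 (nextSibling): span
After 5 (parentNode): p
After 6 (lastChild): span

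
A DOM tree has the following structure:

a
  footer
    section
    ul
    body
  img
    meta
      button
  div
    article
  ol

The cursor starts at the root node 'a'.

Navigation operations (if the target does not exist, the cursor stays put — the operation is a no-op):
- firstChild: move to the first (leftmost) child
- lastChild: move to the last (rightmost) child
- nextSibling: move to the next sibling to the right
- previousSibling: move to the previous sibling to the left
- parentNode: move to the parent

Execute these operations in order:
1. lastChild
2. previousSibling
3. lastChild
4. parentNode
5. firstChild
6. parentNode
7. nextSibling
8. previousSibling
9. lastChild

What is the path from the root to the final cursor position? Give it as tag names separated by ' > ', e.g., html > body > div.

After 1 (lastChild): ol
After 2 (previousSibling): div
After 3 (lastChild): article
After 4 (parentNode): div
After 5 (firstChild): article
After 6 (parentNode): div
After 7 (nextSibling): ol
After 8 (previousSibling): div
After 9 (lastChild): article

Answer: a > div > article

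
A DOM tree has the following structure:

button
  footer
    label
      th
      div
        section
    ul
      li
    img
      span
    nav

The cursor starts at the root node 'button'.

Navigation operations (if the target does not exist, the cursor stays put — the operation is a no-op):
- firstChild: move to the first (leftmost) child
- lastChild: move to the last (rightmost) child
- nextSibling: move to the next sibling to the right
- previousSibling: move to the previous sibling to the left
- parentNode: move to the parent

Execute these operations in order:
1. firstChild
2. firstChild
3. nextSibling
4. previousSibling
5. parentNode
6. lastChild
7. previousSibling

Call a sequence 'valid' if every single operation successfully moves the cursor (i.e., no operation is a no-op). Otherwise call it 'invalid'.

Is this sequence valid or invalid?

Answer: valid

Derivation:
After 1 (firstChild): footer
After 2 (firstChild): label
After 3 (nextSibling): ul
After 4 (previousSibling): label
After 5 (parentNode): footer
After 6 (lastChild): nav
After 7 (previousSibling): img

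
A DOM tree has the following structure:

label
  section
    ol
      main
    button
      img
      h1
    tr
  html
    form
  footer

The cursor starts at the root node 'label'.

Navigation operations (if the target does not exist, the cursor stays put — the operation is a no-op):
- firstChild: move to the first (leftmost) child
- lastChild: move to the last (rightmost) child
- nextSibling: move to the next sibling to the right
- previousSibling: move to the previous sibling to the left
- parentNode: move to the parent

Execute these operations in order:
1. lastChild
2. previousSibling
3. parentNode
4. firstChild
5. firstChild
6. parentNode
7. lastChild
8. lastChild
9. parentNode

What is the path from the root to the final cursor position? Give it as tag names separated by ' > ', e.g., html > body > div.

After 1 (lastChild): footer
After 2 (previousSibling): html
After 3 (parentNode): label
After 4 (firstChild): section
After 5 (firstChild): ol
After 6 (parentNode): section
After 7 (lastChild): tr
After 8 (lastChild): tr (no-op, stayed)
After 9 (parentNode): section

Answer: label > section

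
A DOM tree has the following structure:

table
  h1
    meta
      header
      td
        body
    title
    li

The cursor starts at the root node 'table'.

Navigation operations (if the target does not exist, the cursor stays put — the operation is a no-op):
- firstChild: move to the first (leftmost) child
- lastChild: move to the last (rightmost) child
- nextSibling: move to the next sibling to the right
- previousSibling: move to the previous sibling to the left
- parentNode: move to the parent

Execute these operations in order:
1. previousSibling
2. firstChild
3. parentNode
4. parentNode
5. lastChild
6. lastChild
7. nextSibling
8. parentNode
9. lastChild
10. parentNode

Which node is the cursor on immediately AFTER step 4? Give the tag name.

After 1 (previousSibling): table (no-op, stayed)
After 2 (firstChild): h1
After 3 (parentNode): table
After 4 (parentNode): table (no-op, stayed)

Answer: table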